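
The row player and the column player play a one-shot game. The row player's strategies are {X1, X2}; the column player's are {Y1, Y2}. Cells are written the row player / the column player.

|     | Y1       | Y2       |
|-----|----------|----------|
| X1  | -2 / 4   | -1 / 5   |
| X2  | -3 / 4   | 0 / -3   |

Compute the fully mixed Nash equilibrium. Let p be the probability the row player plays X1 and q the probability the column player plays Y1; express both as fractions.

p = 7/8, q = 1/2

In a mixed NE each player is indifferent between their pure strategies, so the opponent's mix sets the indifference.
The column player indifferent between Y1 and Y2: p·4 + (1−p)·4 = p·5 + (1−p)·(-3) ⟹ 4 + 0p = (-3) + 8p ⟹ p = 7/8.
The row player indifferent between X1 and X2: q·(-2) + (1−q)·(-1) = q·(-3) + (1−q)·0 ⟹ (-1) + (-1)q = 0 + (-3)q ⟹ q = 1/2.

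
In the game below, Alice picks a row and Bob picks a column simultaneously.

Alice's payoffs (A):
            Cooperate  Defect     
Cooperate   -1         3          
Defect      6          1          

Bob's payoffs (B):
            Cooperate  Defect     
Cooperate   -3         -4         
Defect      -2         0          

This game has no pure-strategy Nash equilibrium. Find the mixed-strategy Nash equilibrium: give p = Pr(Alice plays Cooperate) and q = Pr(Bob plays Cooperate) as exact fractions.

p = 2/3, q = 2/9

Each player's mixing probability is pinned down by making the *other* player indifferent.
Bob indifferent between Cooperate and Defect: p·(-3) + (1−p)·(-2) = p·(-4) + (1−p)·0 ⟹ (-2) + (-1)p = 0 + (-4)p ⟹ p = 2/3.
Alice indifferent between Cooperate and Defect: q·(-1) + (1−q)·3 = q·6 + (1−q)·1 ⟹ 3 + (-4)q = 1 + 5q ⟹ q = 2/9.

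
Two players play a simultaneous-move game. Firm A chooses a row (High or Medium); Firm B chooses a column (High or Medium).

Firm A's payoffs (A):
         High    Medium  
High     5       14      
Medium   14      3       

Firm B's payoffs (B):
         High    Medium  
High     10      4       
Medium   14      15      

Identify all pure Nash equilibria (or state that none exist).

No pure-strategy Nash equilibrium

Find each player's best response to every opponent strategy; NE are the intersections.
Firm A's best responses — vs High: Medium (payoff 14); vs Medium: High (payoff 14).
Firm B's best responses — vs High: High (payoff 10); vs Medium: Medium (payoff 15).
No cell has both players best-responding. For instance, Firm A's best reply to Medium is High, but against High Firm B prefers High over Medium.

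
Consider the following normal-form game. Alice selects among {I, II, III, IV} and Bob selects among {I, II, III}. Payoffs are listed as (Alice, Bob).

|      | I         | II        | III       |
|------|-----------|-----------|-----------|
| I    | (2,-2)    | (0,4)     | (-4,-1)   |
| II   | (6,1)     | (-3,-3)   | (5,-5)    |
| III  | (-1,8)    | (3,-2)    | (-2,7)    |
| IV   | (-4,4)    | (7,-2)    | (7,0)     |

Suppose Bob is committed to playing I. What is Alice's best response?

With Bob fixed at I, Alice's payoffs are: I → 2, II → 6, III → -1, IV → -4.
The maximum is 6, achieved by II.

II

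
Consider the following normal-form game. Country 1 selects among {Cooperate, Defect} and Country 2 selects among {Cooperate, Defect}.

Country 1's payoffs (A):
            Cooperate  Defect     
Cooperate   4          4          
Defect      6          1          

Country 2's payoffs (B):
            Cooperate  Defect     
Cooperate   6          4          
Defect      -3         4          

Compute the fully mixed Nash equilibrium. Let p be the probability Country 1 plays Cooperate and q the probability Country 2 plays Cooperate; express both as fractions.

Each player's mixing probability is pinned down by making the *other* player indifferent.
Country 2 indifferent between Cooperate and Defect: p·6 + (1−p)·(-3) = p·4 + (1−p)·4 ⟹ (-3) + 9p = 4 + 0p ⟹ p = 7/9.
Country 1 indifferent between Cooperate and Defect: q·4 + (1−q)·4 = q·6 + (1−q)·1 ⟹ 4 + 0q = 1 + 5q ⟹ q = 3/5.

p = 7/9, q = 3/5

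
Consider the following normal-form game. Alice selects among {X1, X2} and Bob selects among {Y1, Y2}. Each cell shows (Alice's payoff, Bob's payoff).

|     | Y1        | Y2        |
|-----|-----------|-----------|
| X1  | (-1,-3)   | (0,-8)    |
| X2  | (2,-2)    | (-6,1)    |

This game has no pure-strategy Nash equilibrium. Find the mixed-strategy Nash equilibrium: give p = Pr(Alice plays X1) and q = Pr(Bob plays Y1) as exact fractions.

In a mixed NE each player is indifferent between their pure strategies, so the opponent's mix sets the indifference.
Bob indifferent between Y1 and Y2: p·(-3) + (1−p)·(-2) = p·(-8) + (1−p)·1 ⟹ (-2) + (-1)p = 1 + (-9)p ⟹ p = 3/8.
Alice indifferent between X1 and X2: q·(-1) + (1−q)·0 = q·2 + (1−q)·(-6) ⟹ 0 + (-1)q = (-6) + 8q ⟹ q = 2/3.

p = 3/8, q = 2/3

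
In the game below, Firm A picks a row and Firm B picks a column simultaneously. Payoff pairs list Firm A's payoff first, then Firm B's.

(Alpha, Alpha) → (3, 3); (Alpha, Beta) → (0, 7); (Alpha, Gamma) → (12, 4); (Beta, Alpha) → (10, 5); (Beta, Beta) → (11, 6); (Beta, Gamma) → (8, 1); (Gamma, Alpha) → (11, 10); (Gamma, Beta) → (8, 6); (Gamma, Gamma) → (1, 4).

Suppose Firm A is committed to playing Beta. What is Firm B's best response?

With Firm A fixed at Beta, Firm B's payoffs are: Alpha → 5, Beta → 6, Gamma → 1.
The maximum is 6, achieved by Beta.

Beta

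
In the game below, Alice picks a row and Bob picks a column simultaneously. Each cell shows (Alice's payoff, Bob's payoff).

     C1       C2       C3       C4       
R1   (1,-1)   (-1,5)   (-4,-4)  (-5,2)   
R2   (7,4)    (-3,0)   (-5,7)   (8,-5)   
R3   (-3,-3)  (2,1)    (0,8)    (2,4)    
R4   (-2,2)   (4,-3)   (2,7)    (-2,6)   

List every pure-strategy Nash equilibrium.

Check mutual best responses: a cell is a NE iff neither player can gain by unilaterally deviating.
Alice's best responses — vs C1: R2 (payoff 7); vs C2: R4 (payoff 4); vs C3: R4 (payoff 2); vs C4: R2 (payoff 8).
Bob's best responses — vs R1: C2 (payoff 5); vs R2: C3 (payoff 7); vs R3: C3 (payoff 8); vs R4: C3 (payoff 7).
The only mutual best response is (R4, C3); neither player gains by switching there.

(R4, C3)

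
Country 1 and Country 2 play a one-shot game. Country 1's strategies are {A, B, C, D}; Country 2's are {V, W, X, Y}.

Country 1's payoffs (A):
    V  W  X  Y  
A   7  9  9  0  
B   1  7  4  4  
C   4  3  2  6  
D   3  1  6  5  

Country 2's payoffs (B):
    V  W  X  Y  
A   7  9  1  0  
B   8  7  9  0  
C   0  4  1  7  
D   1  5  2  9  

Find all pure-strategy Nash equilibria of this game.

A profile is a Nash equilibrium when each player is best-responding to the other.
Country 1's best responses — vs V: A (payoff 7); vs W: A (payoff 9); vs X: A (payoff 9); vs Y: C (payoff 6).
Country 2's best responses — vs A: W (payoff 9); vs B: X (payoff 9); vs C: Y (payoff 7); vs D: Y (payoff 9).
Mutual best responses occur at (A, W) and (C, Y); at each, neither player gains by switching.

(A, W) and (C, Y)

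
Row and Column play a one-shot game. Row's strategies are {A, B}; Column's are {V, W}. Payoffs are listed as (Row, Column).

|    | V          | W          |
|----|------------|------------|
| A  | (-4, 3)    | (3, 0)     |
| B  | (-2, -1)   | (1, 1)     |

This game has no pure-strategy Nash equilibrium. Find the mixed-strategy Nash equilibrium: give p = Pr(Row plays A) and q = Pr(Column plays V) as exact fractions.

p = 2/5, q = 1/2

Each player's mixing probability is pinned down by making the *other* player indifferent.
Column indifferent between V and W: p·3 + (1−p)·(-1) = p·0 + (1−p)·1 ⟹ (-1) + 4p = 1 + (-1)p ⟹ p = 2/5.
Row indifferent between A and B: q·(-4) + (1−q)·3 = q·(-2) + (1−q)·1 ⟹ 3 + (-7)q = 1 + (-3)q ⟹ q = 1/2.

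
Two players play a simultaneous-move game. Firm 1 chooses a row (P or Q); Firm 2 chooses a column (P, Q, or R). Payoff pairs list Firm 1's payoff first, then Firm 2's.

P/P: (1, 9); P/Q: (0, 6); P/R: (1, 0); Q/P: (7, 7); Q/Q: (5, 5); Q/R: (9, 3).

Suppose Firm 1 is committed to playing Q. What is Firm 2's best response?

P

With Firm 1 fixed at Q, Firm 2's payoffs are: P → 7, Q → 5, R → 3.
The maximum is 7, achieved by P.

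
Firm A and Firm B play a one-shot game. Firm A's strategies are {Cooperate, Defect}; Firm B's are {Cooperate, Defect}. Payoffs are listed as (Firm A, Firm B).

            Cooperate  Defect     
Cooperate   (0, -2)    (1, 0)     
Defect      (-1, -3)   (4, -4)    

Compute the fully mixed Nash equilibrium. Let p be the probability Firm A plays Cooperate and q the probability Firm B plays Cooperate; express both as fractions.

In a mixed NE each player is indifferent between their pure strategies, so the opponent's mix sets the indifference.
Firm B indifferent between Cooperate and Defect: p·(-2) + (1−p)·(-3) = p·0 + (1−p)·(-4) ⟹ (-3) + 1p = (-4) + 4p ⟹ p = 1/3.
Firm A indifferent between Cooperate and Defect: q·0 + (1−q)·1 = q·(-1) + (1−q)·4 ⟹ 1 + (-1)q = 4 + (-5)q ⟹ q = 3/4.

p = 1/3, q = 3/4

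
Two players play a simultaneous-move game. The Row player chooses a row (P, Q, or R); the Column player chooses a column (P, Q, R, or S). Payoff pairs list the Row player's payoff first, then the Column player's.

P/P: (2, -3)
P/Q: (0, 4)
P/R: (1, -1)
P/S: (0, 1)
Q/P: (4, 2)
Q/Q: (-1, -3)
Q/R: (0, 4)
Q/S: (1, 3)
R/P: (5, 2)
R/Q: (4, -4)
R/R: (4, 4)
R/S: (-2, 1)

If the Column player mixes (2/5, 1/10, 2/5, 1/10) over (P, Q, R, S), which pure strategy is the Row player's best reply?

R

The Row player's best reply maximizes expected payoff against the mix.
P: (2/5)·2 + (1/10)·0 + (2/5)·1 + (1/10)·0 = 6/5
Q: (2/5)·4 + (1/10)·(-1) + (2/5)·0 + (1/10)·1 = 8/5
R: (2/5)·5 + (1/10)·4 + (2/5)·4 + (1/10)·(-2) = 19/5
Highest expected payoff is 19/5, from R.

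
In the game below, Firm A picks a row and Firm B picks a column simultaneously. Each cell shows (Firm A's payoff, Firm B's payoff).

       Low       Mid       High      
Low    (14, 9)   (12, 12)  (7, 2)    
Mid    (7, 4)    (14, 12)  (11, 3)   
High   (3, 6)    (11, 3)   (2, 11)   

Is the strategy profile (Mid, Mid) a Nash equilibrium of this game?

Yes

Holding Firm B at Mid: Firm A gets 14 from Mid, versus 12 from Low, 11 from High. No profitable deviation for Firm A.
Holding Firm A at Mid: Firm B gets 12 from Mid, versus 4 from Low, 3 from High. No profitable deviation for Firm B either.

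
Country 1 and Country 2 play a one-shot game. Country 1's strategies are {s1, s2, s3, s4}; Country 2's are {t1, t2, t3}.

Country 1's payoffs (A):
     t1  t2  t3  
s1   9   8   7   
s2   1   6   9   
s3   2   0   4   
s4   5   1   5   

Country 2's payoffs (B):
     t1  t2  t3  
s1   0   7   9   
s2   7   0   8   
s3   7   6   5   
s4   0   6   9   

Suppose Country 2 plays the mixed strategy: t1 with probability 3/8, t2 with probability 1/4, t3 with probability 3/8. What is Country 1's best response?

s1

Country 1's best reply maximizes expected payoff against the mix.
s1: (3/8)·9 + (1/4)·8 + (3/8)·7 = 8
s2: (3/8)·1 + (1/4)·6 + (3/8)·9 = 21/4
s3: (3/8)·2 + (1/4)·0 + (3/8)·4 = 9/4
s4: (3/8)·5 + (1/4)·1 + (3/8)·5 = 4
Highest expected payoff is 8, from s1.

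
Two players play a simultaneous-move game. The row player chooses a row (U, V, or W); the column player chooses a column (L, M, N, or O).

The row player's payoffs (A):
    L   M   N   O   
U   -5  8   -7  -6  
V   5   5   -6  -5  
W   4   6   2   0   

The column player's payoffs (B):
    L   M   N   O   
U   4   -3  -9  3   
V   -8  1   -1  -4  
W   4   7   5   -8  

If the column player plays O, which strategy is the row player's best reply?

W

With the column player fixed at O, the row player's payoffs are: U → -6, V → -5, W → 0.
The maximum is 0, achieved by W.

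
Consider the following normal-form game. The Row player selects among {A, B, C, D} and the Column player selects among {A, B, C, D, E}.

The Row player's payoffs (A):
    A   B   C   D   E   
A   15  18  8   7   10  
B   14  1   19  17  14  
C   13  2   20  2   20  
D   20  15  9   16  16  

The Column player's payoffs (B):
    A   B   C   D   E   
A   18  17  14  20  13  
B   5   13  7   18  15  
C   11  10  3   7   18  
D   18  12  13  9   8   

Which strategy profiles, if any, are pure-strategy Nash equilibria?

Find each player's best response to every opponent strategy; NE are the intersections.
The Row player's best responses — vs A: D (payoff 20); vs B: A (payoff 18); vs C: C (payoff 20); vs D: B (payoff 17); vs E: C (payoff 20).
The Column player's best responses — vs A: D (payoff 20); vs B: D (payoff 18); vs C: E (payoff 18); vs D: A (payoff 18).
Mutual best responses occur at (B, D), (C, E), and (D, A); at each, neither player gains by switching.

(B, D), (C, E), and (D, A)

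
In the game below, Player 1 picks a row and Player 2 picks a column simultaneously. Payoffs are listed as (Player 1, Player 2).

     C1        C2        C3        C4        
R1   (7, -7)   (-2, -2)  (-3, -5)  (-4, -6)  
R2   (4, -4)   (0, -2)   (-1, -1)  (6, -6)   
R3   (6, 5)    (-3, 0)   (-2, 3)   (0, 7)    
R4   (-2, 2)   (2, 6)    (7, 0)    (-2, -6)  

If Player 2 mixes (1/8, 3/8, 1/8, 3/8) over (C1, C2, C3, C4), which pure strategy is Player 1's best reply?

R2

Compute Player 1's expected payoff from each pure strategy against the given mix.
R1: (1/8)·7 + (3/8)·(-2) + (1/8)·(-3) + (3/8)·(-4) = -7/4
R2: (1/8)·4 + (3/8)·0 + (1/8)·(-1) + (3/8)·6 = 21/8
R3: (1/8)·6 + (3/8)·(-3) + (1/8)·(-2) + (3/8)·0 = -5/8
R4: (1/8)·(-2) + (3/8)·2 + (1/8)·7 + (3/8)·(-2) = 5/8
Highest expected payoff is 21/8, from R2.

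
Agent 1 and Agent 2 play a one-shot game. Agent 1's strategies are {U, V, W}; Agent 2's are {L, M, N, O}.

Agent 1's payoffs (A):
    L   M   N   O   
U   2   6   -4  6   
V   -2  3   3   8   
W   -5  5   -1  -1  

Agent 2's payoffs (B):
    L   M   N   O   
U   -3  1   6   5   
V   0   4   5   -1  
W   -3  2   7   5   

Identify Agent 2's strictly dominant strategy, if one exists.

N

A strategy is strictly dominant if it gives Agent 2 a strictly higher payoff than every other strategy, against every choice by the opponent.
N strictly dominates: vs U: 6 > each of {-3, 1, 5}; vs V: 5 > each of {0, 4, -1}; vs W: 7 > each of {-3, 2, 5}.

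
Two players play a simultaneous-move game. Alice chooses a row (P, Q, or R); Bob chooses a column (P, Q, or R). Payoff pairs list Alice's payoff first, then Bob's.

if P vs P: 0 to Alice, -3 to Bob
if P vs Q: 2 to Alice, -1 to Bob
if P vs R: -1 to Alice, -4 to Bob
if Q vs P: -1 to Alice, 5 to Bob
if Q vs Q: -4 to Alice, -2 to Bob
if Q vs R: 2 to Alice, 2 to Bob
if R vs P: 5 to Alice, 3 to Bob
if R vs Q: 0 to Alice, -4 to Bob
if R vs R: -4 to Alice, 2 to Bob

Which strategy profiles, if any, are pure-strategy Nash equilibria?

Find each player's best response to every opponent strategy; NE are the intersections.
Alice's best responses — vs P: R (payoff 5); vs Q: P (payoff 2); vs R: Q (payoff 2).
Bob's best responses — vs P: Q (payoff -1); vs Q: P (payoff 5); vs R: P (payoff 3).
Mutual best responses occur at (P, Q) and (R, P); at each, neither player gains by switching.

(P, Q) and (R, P)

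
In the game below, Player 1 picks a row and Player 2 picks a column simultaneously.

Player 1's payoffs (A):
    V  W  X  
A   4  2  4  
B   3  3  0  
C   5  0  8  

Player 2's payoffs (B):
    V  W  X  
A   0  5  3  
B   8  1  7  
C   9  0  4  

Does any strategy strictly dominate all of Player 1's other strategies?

No strictly dominant strategy

Check whether one of Player 1's strategies beats all alternatives regardless of what the opponent does.
A is not dominant: against V, C gives 5 > 4.
B is not dominant: against V, A gives 4 > 3.
C is not dominant: against W, A gives 2 > 0.
No single strategy is best against every opponent action.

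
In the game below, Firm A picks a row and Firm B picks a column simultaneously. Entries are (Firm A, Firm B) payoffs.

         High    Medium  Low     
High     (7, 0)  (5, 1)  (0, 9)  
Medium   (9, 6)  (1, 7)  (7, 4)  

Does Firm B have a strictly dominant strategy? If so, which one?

Check whether one of Firm B's strategies beats all alternatives regardless of what the opponent does.
High is not dominant: against High, Medium gives 1 > 0.
Medium is not dominant: against High, Low gives 9 > 1.
Low is not dominant: against Medium, High gives 6 > 4.
No single strategy is best against every opponent action.

None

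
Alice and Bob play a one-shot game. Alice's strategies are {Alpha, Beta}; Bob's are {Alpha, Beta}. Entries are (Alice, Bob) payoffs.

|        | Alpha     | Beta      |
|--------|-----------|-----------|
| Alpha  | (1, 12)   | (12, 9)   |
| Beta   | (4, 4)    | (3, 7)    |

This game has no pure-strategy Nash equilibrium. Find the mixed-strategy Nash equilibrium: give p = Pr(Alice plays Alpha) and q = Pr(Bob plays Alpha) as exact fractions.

In a mixed NE each player is indifferent between their pure strategies, so the opponent's mix sets the indifference.
Bob indifferent between Alpha and Beta: p·12 + (1−p)·4 = p·9 + (1−p)·7 ⟹ 4 + 8p = 7 + 2p ⟹ p = 1/2.
Alice indifferent between Alpha and Beta: q·1 + (1−q)·12 = q·4 + (1−q)·3 ⟹ 12 + (-11)q = 3 + 1q ⟹ q = 3/4.

p = 1/2, q = 3/4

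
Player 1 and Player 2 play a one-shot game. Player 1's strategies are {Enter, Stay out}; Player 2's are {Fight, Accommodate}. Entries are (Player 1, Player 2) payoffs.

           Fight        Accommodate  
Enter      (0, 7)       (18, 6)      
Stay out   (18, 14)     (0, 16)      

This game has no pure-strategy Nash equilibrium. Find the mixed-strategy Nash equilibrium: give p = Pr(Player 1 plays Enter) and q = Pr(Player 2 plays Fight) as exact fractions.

In a mixed NE each player is indifferent between their pure strategies, so the opponent's mix sets the indifference.
Player 2 indifferent between Fight and Accommodate: p·7 + (1−p)·14 = p·6 + (1−p)·16 ⟹ 14 + (-7)p = 16 + (-10)p ⟹ p = 2/3.
Player 1 indifferent between Enter and Stay out: q·0 + (1−q)·18 = q·18 + (1−q)·0 ⟹ 18 + (-18)q = 0 + 18q ⟹ q = 1/2.

p = 2/3, q = 1/2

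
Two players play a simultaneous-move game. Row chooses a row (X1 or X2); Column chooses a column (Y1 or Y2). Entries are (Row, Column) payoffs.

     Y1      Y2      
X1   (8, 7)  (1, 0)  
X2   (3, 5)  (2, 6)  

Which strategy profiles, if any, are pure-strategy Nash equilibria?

A profile is a Nash equilibrium when each player is best-responding to the other.
Row's best responses — vs Y1: X1 (payoff 8); vs Y2: X2 (payoff 2).
Column's best responses — vs X1: Y1 (payoff 7); vs X2: Y2 (payoff 6).
Mutual best responses occur at (X1, Y1) and (X2, Y2); at each, neither player gains by switching.

(X1, Y1) and (X2, Y2)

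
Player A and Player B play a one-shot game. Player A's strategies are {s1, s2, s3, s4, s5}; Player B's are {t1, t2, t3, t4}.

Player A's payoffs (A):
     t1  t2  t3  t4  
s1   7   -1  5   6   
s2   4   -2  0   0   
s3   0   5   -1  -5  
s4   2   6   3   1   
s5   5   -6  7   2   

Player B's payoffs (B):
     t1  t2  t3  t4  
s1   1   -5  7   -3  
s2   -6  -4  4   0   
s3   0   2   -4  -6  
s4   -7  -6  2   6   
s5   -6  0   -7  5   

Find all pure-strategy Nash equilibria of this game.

No pure-strategy Nash equilibrium

Check mutual best responses: a cell is a NE iff neither player can gain by unilaterally deviating.
Player A's best responses — vs t1: s1 (payoff 7); vs t2: s4 (payoff 6); vs t3: s5 (payoff 7); vs t4: s1 (payoff 6).
Player B's best responses — vs s1: t3 (payoff 7); vs s2: t3 (payoff 4); vs s3: t2 (payoff 2); vs s4: t4 (payoff 6); vs s5: t4 (payoff 5).
No cell has both players best-responding. For instance, Player A's best reply to t2 is s4, but against s4 Player B prefers t4 over t2.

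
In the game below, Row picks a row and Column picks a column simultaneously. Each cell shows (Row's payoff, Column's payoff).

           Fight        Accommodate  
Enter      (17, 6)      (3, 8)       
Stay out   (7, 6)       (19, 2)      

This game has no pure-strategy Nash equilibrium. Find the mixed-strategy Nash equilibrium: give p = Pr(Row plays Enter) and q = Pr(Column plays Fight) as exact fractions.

p = 2/3, q = 8/13

In a mixed NE each player is indifferent between their pure strategies, so the opponent's mix sets the indifference.
Column indifferent between Fight and Accommodate: p·6 + (1−p)·6 = p·8 + (1−p)·2 ⟹ 6 + 0p = 2 + 6p ⟹ p = 2/3.
Row indifferent between Enter and Stay out: q·17 + (1−q)·3 = q·7 + (1−q)·19 ⟹ 3 + 14q = 19 + (-12)q ⟹ q = 8/13.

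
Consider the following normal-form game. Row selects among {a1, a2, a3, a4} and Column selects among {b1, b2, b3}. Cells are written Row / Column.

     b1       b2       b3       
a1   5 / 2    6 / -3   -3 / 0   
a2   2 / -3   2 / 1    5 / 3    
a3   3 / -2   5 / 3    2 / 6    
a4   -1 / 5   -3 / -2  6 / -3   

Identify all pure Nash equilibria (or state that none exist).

(a1, b1)

A profile is a Nash equilibrium when each player is best-responding to the other.
Row's best responses — vs b1: a1 (payoff 5); vs b2: a1 (payoff 6); vs b3: a4 (payoff 6).
Column's best responses — vs a1: b1 (payoff 2); vs a2: b3 (payoff 3); vs a3: b3 (payoff 6); vs a4: b1 (payoff 5).
The only mutual best response is (a1, b1); neither player gains by switching there.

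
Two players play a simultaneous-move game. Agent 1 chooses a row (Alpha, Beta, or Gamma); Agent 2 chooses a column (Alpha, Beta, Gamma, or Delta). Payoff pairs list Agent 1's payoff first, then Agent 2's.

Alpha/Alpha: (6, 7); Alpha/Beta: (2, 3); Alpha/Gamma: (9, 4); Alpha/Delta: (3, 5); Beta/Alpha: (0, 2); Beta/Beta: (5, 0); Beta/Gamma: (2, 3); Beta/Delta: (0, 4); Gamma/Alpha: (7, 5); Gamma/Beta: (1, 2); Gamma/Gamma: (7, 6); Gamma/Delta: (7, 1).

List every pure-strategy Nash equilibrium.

A profile is a Nash equilibrium when each player is best-responding to the other.
Agent 1's best responses — vs Alpha: Gamma (payoff 7); vs Beta: Beta (payoff 5); vs Gamma: Alpha (payoff 9); vs Delta: Gamma (payoff 7).
Agent 2's best responses — vs Alpha: Alpha (payoff 7); vs Beta: Delta (payoff 4); vs Gamma: Gamma (payoff 6).
No cell has both players best-responding. For instance, Agent 1's best reply to Alpha is Gamma, but against Gamma Agent 2 prefers Gamma over Alpha.

No pure-strategy Nash equilibrium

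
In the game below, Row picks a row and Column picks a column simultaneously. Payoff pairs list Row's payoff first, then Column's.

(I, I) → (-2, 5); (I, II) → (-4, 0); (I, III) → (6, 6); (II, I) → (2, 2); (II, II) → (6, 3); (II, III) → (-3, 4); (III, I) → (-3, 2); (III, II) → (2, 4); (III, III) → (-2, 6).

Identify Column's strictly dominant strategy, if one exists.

III

Check whether one of Column's strategies beats all alternatives regardless of what the opponent does.
III strictly dominates: vs I: 6 > each of {5, 0}; vs II: 4 > each of {2, 3}; vs III: 6 > each of {2, 4}.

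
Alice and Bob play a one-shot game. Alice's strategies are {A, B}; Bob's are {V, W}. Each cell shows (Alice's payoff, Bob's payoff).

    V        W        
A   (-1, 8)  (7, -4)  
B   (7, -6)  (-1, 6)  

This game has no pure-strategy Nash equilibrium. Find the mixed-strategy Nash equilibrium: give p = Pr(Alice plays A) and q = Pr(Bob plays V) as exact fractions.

In a mixed NE each player is indifferent between their pure strategies, so the opponent's mix sets the indifference.
Bob indifferent between V and W: p·8 + (1−p)·(-6) = p·(-4) + (1−p)·6 ⟹ (-6) + 14p = 6 + (-10)p ⟹ p = 1/2.
Alice indifferent between A and B: q·(-1) + (1−q)·7 = q·7 + (1−q)·(-1) ⟹ 7 + (-8)q = (-1) + 8q ⟹ q = 1/2.

p = 1/2, q = 1/2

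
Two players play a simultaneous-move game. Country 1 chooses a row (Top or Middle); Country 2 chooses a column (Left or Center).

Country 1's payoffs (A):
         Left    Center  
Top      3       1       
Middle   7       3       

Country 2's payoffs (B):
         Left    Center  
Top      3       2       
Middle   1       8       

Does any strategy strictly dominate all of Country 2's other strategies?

No strictly dominant strategy

A strategy is strictly dominant if it gives Country 2 a strictly higher payoff than every other strategy, against every choice by the opponent.
Left is not dominant: against Middle, Center gives 8 > 1.
Center is not dominant: against Top, Left gives 3 > 2.
No single strategy is best against every opponent action.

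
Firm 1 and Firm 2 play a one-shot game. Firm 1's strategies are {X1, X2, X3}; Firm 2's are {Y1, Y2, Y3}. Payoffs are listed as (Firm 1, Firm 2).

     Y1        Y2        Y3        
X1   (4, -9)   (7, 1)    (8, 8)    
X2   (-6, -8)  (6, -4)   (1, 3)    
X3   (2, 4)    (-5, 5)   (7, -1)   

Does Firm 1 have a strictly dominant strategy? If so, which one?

X1

Check whether one of Firm 1's strategies beats all alternatives regardless of what the opponent does.
X1 strictly dominates: vs Y1: 4 > each of {-6, 2}; vs Y2: 7 > each of {6, -5}; vs Y3: 8 > each of {1, 7}.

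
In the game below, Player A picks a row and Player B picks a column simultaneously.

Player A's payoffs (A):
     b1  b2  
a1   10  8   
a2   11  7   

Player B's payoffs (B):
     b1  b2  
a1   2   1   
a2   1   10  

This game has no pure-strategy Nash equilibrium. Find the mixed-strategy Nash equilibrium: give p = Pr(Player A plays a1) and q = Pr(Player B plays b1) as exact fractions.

In a mixed NE each player is indifferent between their pure strategies, so the opponent's mix sets the indifference.
Player B indifferent between b1 and b2: p·2 + (1−p)·1 = p·1 + (1−p)·10 ⟹ 1 + 1p = 10 + (-9)p ⟹ p = 9/10.
Player A indifferent between a1 and a2: q·10 + (1−q)·8 = q·11 + (1−q)·7 ⟹ 8 + 2q = 7 + 4q ⟹ q = 1/2.

p = 9/10, q = 1/2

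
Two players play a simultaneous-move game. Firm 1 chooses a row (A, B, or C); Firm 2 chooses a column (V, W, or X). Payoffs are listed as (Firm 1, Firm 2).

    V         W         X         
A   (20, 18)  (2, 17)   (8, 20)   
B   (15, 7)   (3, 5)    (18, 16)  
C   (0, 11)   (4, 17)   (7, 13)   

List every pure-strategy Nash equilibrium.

(B, X) and (C, W)

Check mutual best responses: a cell is a NE iff neither player can gain by unilaterally deviating.
Firm 1's best responses — vs V: A (payoff 20); vs W: C (payoff 4); vs X: B (payoff 18).
Firm 2's best responses — vs A: X (payoff 20); vs B: X (payoff 16); vs C: W (payoff 17).
Mutual best responses occur at (B, X) and (C, W); at each, neither player gains by switching.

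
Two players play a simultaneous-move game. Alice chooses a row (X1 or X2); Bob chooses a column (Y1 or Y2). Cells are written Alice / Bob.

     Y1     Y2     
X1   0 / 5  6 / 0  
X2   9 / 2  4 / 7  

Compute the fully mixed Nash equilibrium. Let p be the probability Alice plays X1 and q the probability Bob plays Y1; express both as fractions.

p = 1/2, q = 2/11

In a mixed NE each player is indifferent between their pure strategies, so the opponent's mix sets the indifference.
Bob indifferent between Y1 and Y2: p·5 + (1−p)·2 = p·0 + (1−p)·7 ⟹ 2 + 3p = 7 + (-7)p ⟹ p = 1/2.
Alice indifferent between X1 and X2: q·0 + (1−q)·6 = q·9 + (1−q)·4 ⟹ 6 + (-6)q = 4 + 5q ⟹ q = 2/11.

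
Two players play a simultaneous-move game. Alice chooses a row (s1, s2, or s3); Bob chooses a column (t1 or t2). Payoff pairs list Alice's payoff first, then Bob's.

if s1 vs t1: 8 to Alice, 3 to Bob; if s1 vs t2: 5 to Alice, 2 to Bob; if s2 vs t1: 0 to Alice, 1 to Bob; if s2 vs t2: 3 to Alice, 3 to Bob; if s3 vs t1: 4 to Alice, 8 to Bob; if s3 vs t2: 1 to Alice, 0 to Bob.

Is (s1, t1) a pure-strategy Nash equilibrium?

Yes

Holding Bob at t1: Alice gets 8 from s1, versus 0 from s2, 4 from s3. No profitable deviation for Alice.
Holding Alice at s1: Bob gets 3 from t1, versus 2 from t2. No profitable deviation for Bob either.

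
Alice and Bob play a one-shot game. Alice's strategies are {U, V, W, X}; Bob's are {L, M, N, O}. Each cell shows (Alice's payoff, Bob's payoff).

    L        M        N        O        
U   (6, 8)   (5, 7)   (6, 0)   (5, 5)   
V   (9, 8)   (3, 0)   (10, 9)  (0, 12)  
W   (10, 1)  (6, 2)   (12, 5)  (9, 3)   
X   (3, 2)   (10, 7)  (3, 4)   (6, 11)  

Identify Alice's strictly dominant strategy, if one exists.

Check whether one of Alice's strategies beats all alternatives regardless of what the opponent does.
U is not dominant: against L, V gives 9 > 6.
V is not dominant: against L, W gives 10 > 9.
W is not dominant: against M, X gives 10 > 6.
X is not dominant: against L, U gives 6 > 3.
No single strategy is best against every opponent action.

None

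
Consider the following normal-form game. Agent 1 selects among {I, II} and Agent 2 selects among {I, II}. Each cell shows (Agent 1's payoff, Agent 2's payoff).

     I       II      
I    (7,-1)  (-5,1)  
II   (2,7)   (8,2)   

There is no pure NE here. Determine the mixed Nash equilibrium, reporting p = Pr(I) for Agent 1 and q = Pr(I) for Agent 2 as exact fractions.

Each player's mixing probability is pinned down by making the *other* player indifferent.
Agent 2 indifferent between I and II: p·(-1) + (1−p)·7 = p·1 + (1−p)·2 ⟹ 7 + (-8)p = 2 + (-1)p ⟹ p = 5/7.
Agent 1 indifferent between I and II: q·7 + (1−q)·(-5) = q·2 + (1−q)·8 ⟹ (-5) + 12q = 8 + (-6)q ⟹ q = 13/18.

p = 5/7, q = 13/18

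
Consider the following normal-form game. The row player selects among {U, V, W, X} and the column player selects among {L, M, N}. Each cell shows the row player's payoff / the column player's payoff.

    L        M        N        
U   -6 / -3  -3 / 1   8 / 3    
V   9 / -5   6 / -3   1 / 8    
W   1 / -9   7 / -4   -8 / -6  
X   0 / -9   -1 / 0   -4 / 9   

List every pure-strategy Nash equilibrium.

Find each player's best response to every opponent strategy; NE are the intersections.
The row player's best responses — vs L: V (payoff 9); vs M: W (payoff 7); vs N: U (payoff 8).
The column player's best responses — vs U: N (payoff 3); vs V: N (payoff 8); vs W: M (payoff -4); vs X: N (payoff 9).
Mutual best responses occur at (U, N) and (W, M); at each, neither player gains by switching.

(U, N) and (W, M)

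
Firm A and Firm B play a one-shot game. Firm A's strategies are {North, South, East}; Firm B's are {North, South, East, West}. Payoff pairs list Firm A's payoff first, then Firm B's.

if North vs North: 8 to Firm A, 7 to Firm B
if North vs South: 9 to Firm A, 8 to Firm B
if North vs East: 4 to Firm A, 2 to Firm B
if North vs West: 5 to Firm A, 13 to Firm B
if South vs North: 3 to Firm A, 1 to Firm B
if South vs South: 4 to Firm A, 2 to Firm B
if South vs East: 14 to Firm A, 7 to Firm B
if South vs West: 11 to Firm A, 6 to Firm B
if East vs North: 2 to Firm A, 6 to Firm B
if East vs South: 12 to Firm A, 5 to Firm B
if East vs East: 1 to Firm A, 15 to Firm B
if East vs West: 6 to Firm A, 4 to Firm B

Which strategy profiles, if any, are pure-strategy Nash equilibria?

(South, East)

A profile is a Nash equilibrium when each player is best-responding to the other.
Firm A's best responses — vs North: North (payoff 8); vs South: East (payoff 12); vs East: South (payoff 14); vs West: South (payoff 11).
Firm B's best responses — vs North: West (payoff 13); vs South: East (payoff 7); vs East: East (payoff 15).
The only mutual best response is (South, East); neither player gains by switching there.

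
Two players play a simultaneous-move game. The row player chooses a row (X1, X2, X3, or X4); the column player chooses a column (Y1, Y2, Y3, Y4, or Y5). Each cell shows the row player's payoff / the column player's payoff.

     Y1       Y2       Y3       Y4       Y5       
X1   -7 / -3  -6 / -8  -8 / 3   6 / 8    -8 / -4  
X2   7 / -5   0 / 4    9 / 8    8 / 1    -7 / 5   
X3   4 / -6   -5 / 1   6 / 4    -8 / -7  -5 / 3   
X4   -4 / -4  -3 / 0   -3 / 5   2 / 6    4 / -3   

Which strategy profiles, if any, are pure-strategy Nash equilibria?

(X2, Y3)

A profile is a Nash equilibrium when each player is best-responding to the other.
The row player's best responses — vs Y1: X2 (payoff 7); vs Y2: X2 (payoff 0); vs Y3: X2 (payoff 9); vs Y4: X2 (payoff 8); vs Y5: X4 (payoff 4).
The column player's best responses — vs X1: Y4 (payoff 8); vs X2: Y3 (payoff 8); vs X3: Y3 (payoff 4); vs X4: Y4 (payoff 6).
The only mutual best response is (X2, Y3); neither player gains by switching there.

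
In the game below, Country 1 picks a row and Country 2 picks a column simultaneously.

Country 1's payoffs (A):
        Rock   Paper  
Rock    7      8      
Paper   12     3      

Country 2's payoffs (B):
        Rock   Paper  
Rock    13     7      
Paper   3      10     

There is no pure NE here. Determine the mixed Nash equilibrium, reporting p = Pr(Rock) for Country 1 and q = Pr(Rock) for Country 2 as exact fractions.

In a mixed NE each player is indifferent between their pure strategies, so the opponent's mix sets the indifference.
Country 2 indifferent between Rock and Paper: p·13 + (1−p)·3 = p·7 + (1−p)·10 ⟹ 3 + 10p = 10 + (-3)p ⟹ p = 7/13.
Country 1 indifferent between Rock and Paper: q·7 + (1−q)·8 = q·12 + (1−q)·3 ⟹ 8 + (-1)q = 3 + 9q ⟹ q = 1/2.

p = 7/13, q = 1/2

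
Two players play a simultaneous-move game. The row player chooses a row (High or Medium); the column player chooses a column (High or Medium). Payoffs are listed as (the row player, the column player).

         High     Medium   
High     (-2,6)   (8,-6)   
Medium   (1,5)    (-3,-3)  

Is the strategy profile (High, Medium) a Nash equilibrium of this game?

No

Holding the column player at Medium: the row player gets 8 from High, versus -3 from Medium. No profitable deviation for the row player.
Holding the row player at High: the column player gets -6 from Medium but could get 6 by switching to High. The column player has a profitable deviation.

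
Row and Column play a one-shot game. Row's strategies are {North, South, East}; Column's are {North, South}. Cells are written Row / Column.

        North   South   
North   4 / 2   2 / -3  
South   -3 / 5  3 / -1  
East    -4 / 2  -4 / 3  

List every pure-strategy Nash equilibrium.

(North, North)

Find each player's best response to every opponent strategy; NE are the intersections.
Row's best responses — vs North: North (payoff 4); vs South: South (payoff 3).
Column's best responses — vs North: North (payoff 2); vs South: North (payoff 5); vs East: South (payoff 3).
The only mutual best response is (North, North); neither player gains by switching there.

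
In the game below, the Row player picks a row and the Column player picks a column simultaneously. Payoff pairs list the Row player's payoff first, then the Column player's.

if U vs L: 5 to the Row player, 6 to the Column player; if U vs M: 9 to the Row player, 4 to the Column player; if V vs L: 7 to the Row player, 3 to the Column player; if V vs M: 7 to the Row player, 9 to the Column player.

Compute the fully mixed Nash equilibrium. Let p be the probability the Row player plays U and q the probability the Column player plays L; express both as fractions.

p = 3/4, q = 1/2

In a mixed NE each player is indifferent between their pure strategies, so the opponent's mix sets the indifference.
The Column player indifferent between L and M: p·6 + (1−p)·3 = p·4 + (1−p)·9 ⟹ 3 + 3p = 9 + (-5)p ⟹ p = 3/4.
The Row player indifferent between U and V: q·5 + (1−q)·9 = q·7 + (1−q)·7 ⟹ 9 + (-4)q = 7 + 0q ⟹ q = 1/2.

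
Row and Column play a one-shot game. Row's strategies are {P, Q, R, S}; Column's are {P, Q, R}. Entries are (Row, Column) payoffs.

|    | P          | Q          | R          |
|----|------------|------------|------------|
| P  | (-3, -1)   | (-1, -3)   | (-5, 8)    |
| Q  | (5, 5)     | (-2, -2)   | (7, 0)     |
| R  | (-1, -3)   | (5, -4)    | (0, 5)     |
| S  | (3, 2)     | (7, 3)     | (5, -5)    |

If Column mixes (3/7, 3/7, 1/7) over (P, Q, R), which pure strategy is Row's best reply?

Row's best reply maximizes expected payoff against the mix.
P: (3/7)·(-3) + (3/7)·(-1) + (1/7)·(-5) = -17/7
Q: (3/7)·5 + (3/7)·(-2) + (1/7)·7 = 16/7
R: (3/7)·(-1) + (3/7)·5 + (1/7)·0 = 12/7
S: (3/7)·3 + (3/7)·7 + (1/7)·5 = 5
Highest expected payoff is 5, from S.

S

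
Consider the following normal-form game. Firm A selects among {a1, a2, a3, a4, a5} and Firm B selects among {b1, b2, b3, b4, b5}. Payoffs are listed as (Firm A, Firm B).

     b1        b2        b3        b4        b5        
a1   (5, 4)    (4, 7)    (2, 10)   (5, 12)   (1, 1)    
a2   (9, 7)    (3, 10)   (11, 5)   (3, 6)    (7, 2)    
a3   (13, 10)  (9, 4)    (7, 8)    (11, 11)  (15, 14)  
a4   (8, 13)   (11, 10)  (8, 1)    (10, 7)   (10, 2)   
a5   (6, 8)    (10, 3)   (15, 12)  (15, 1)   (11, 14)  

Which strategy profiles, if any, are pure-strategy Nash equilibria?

Find each player's best response to every opponent strategy; NE are the intersections.
Firm A's best responses — vs b1: a3 (payoff 13); vs b2: a4 (payoff 11); vs b3: a5 (payoff 15); vs b4: a5 (payoff 15); vs b5: a3 (payoff 15).
Firm B's best responses — vs a1: b4 (payoff 12); vs a2: b2 (payoff 10); vs a3: b5 (payoff 14); vs a4: b1 (payoff 13); vs a5: b5 (payoff 14).
The only mutual best response is (a3, b5); neither player gains by switching there.

(a3, b5)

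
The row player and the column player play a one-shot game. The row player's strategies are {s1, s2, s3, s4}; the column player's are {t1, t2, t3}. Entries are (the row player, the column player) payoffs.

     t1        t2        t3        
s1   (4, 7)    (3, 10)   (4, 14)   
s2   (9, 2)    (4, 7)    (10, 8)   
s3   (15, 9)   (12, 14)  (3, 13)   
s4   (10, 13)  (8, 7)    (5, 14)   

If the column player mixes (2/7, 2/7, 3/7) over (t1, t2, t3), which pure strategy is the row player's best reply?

s3

The row player's best reply maximizes expected payoff against the mix.
s1: (2/7)·4 + (2/7)·3 + (3/7)·4 = 26/7
s2: (2/7)·9 + (2/7)·4 + (3/7)·10 = 8
s3: (2/7)·15 + (2/7)·12 + (3/7)·3 = 9
s4: (2/7)·10 + (2/7)·8 + (3/7)·5 = 51/7
Highest expected payoff is 9, from s3.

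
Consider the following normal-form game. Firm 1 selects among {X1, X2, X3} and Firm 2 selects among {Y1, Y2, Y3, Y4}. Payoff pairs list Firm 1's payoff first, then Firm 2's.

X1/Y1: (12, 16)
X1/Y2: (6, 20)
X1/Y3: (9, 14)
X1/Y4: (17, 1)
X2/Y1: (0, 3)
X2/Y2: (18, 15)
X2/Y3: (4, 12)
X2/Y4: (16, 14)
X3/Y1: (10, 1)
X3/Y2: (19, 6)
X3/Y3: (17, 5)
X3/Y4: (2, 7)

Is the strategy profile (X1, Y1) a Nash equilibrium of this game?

No

Holding Firm 2 at Y1: Firm 1 gets 12 from X1, versus 0 from X2, 10 from X3. No profitable deviation for Firm 1.
Holding Firm 1 at X1: Firm 2 gets 16 from Y1 but could get 20 by switching to Y2. Firm 2 has a profitable deviation.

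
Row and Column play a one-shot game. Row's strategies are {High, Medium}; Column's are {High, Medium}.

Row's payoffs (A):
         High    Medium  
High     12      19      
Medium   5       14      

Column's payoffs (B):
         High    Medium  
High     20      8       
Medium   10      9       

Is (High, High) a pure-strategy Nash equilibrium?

Yes

Holding Column at High: Row gets 12 from High, versus 5 from Medium. No profitable deviation for Row.
Holding Row at High: Column gets 20 from High, versus 8 from Medium. No profitable deviation for Column either.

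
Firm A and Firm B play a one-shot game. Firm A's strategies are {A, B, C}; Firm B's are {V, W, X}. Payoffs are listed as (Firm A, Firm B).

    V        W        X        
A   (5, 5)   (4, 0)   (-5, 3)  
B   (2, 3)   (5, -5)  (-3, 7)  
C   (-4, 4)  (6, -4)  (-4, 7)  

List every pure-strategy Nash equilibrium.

A profile is a Nash equilibrium when each player is best-responding to the other.
Firm A's best responses — vs V: A (payoff 5); vs W: C (payoff 6); vs X: B (payoff -3).
Firm B's best responses — vs A: V (payoff 5); vs B: X (payoff 7); vs C: X (payoff 7).
Mutual best responses occur at (A, V) and (B, X); at each, neither player gains by switching.

(A, V) and (B, X)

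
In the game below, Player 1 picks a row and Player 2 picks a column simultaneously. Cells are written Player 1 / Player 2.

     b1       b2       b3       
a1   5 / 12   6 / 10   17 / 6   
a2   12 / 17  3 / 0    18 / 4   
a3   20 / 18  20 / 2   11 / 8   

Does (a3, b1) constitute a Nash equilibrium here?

Yes

Holding Player 2 at b1: Player 1 gets 20 from a3, versus 5 from a1, 12 from a2. No profitable deviation for Player 1.
Holding Player 1 at a3: Player 2 gets 18 from b1, versus 2 from b2, 8 from b3. No profitable deviation for Player 2 either.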